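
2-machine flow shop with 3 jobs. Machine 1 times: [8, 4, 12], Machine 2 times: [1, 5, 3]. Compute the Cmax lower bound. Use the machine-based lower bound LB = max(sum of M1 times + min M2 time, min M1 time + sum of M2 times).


LB1 = sum(M1 times) + min(M2 times) = 24 + 1 = 25
LB2 = min(M1 times) + sum(M2 times) = 4 + 9 = 13
Lower bound = max(LB1, LB2) = max(25, 13) = 25

25


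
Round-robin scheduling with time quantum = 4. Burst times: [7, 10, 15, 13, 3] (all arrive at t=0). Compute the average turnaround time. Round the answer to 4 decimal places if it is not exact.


Time quantum = 4
Execution trace:
  J1 runs 4 units, time = 4
  J2 runs 4 units, time = 8
  J3 runs 4 units, time = 12
  J4 runs 4 units, time = 16
  J5 runs 3 units, time = 19
  J1 runs 3 units, time = 22
  J2 runs 4 units, time = 26
  J3 runs 4 units, time = 30
  J4 runs 4 units, time = 34
  J2 runs 2 units, time = 36
  J3 runs 4 units, time = 40
  J4 runs 4 units, time = 44
  J3 runs 3 units, time = 47
  J4 runs 1 units, time = 48
Finish times: [22, 36, 47, 48, 19]
Average turnaround = 172/5 = 34.4

34.4


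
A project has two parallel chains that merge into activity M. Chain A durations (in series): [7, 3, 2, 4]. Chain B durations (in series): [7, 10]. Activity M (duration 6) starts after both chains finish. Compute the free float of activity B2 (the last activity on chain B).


ES(B2) = sum of predecessors on chain B = 7
EF(B2) = ES + duration = 7 + 10 = 17
Successor of B2 is M. ES(M) = max(sum(A), sum(B)) = max(16, 17) = 17
Free float = ES(successor) - EF(current) = 17 - 17 = 0

0


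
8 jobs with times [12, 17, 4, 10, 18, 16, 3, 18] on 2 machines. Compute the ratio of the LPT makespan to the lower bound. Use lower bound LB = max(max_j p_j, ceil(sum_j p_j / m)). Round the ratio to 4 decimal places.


LPT order: [18, 18, 17, 16, 12, 10, 4, 3]
Machine loads after assignment: [49, 49]
LPT makespan = 49
Lower bound = max(max_job, ceil(total/2)) = max(18, 49) = 49
Ratio = 49 / 49 = 1.0

1.0


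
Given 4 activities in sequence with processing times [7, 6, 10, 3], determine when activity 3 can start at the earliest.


Activity 3 starts after activities 1 through 2 complete.
Predecessor durations: [7, 6]
ES = 7 + 6 = 13

13


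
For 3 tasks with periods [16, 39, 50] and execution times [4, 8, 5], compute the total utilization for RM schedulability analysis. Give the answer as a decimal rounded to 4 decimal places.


Compute individual utilizations (exact fractions):
  Task 1: C/T = 4/16 = 1/4 (approx. 0.25)
  Task 2: C/T = 8/39 (approx. 0.2051)
  Task 3: C/T = 5/50 = 1/10 (approx. 0.1)
Total utilization U = 1/4 + 8/39 + 1/10 = 433/780
Rounded to 4 decimal places: U = 0.5551
RM (Liu & Layland) bound for 3 tasks = 0.779763; compare with U = 433/780 (approx. 0.555128)
U <= bound, so schedulable by RM sufficient condition.

0.5551


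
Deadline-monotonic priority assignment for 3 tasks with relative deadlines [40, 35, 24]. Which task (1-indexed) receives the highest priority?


Sort tasks by relative deadline (ascending):
  Task 3: deadline = 24
  Task 2: deadline = 35
  Task 1: deadline = 40
Priority order (highest first): [3, 2, 1]
Highest priority task = 3

3


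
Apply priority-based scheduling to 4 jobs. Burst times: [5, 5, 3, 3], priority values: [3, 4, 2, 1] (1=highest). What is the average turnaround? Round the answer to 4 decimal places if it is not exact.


Sort by priority (ascending = highest first):
Order: [(1, 3), (2, 3), (3, 5), (4, 5)]
Completion times:
  Priority 1, burst=3, C=3
  Priority 2, burst=3, C=6
  Priority 3, burst=5, C=11
  Priority 4, burst=5, C=16
Average turnaround = 36/4 = 9.0

9.0


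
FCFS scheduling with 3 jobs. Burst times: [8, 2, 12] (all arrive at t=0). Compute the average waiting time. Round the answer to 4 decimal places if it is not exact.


FCFS order (as given): [8, 2, 12]
Waiting times:
  Job 1: wait = 0
  Job 2: wait = 8
  Job 3: wait = 10
Sum of waiting times = 18
Average waiting time = 18/3 = 6.0

6.0


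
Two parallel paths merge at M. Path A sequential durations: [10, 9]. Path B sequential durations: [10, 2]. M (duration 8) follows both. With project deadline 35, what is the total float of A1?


Forward pass: ES(A1) = sum of predecessors on chain A = 0
EF = ES + duration = 0 + 10 = 10
Backward pass: LF(M) = deadline = 35; LS(M) = 35 - 8 = 27
LF(A1) = LS(M) - sum(successors on chain A) = 27 - 9 = 18
LS = LF - duration = 18 - 10 = 8
Total float = LS - ES = 8 - 0 = 8

8


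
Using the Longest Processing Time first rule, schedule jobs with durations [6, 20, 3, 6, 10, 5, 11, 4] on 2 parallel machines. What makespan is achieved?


Sort jobs in decreasing order (LPT): [20, 11, 10, 6, 6, 5, 4, 3]
Assign each job to the least loaded machine:
  Machine 1: jobs [20, 6, 5, 3], load = 34
  Machine 2: jobs [11, 10, 6, 4], load = 31
Makespan = max load = 34

34


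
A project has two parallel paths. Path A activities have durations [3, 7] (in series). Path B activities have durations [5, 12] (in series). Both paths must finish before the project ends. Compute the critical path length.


Path A total = 3 + 7 = 10
Path B total = 5 + 12 = 17
Critical path = longest path = max(10, 17) = 17

17


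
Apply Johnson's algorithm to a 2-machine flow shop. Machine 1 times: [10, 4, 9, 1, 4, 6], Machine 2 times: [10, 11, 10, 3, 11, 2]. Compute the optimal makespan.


Apply Johnson's rule:
  Group 1 (a <= b): [(4, 1, 3), (2, 4, 11), (5, 4, 11), (3, 9, 10), (1, 10, 10)]
  Group 2 (a > b): [(6, 6, 2)]
Optimal job order: [4, 2, 5, 3, 1, 6]
Schedule:
  Job 4: M1 done at 1, M2 done at 4
  Job 2: M1 done at 5, M2 done at 16
  Job 5: M1 done at 9, M2 done at 27
  Job 3: M1 done at 18, M2 done at 37
  Job 1: M1 done at 28, M2 done at 47
  Job 6: M1 done at 34, M2 done at 49
Makespan = 49

49


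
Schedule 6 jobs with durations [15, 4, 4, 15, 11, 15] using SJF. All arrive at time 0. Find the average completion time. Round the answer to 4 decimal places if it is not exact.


SJF order (ascending): [4, 4, 11, 15, 15, 15]
Completion times:
  Job 1: burst=4, C=4
  Job 2: burst=4, C=8
  Job 3: burst=11, C=19
  Job 4: burst=15, C=34
  Job 5: burst=15, C=49
  Job 6: burst=15, C=64
Average completion = 178/6 = 29.6667

29.6667


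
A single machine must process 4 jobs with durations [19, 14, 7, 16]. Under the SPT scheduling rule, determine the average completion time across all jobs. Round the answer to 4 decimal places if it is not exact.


Sort jobs by processing time (SPT order): [7, 14, 16, 19]
Compute completion times sequentially:
  Job 1: processing = 7, completes at 7
  Job 2: processing = 14, completes at 21
  Job 3: processing = 16, completes at 37
  Job 4: processing = 19, completes at 56
Sum of completion times = 121
Average completion time = 121/4 = 30.25

30.25


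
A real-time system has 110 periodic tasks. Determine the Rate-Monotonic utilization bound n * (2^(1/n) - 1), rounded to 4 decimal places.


Compute 2^(1/110) = 1.0063212332
Subtract 1: 1.0063212332 - 1 = 0.0063212332
Multiply by n: 110 * 0.0063212332 = 0.6953356520
Round to 4 dp: 0.6953

0.6953


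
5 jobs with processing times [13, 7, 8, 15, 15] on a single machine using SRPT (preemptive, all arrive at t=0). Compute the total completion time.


Since all jobs arrive at t=0, SRPT equals SPT ordering.
SPT order: [7, 8, 13, 15, 15]
Completion times:
  Job 1: p=7, C=7
  Job 2: p=8, C=15
  Job 3: p=13, C=28
  Job 4: p=15, C=43
  Job 5: p=15, C=58
Total completion time = 7 + 15 + 28 + 43 + 58 = 151

151


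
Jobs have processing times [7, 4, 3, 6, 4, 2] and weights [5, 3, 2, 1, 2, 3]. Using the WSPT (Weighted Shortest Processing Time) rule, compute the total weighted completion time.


Compute p/w ratios and sort ascending (WSPT): [(2, 3), (4, 3), (7, 5), (3, 2), (4, 2), (6, 1)]
Compute weighted completion times:
  Job (p=2,w=3): C=2, w*C=3*2=6
  Job (p=4,w=3): C=6, w*C=3*6=18
  Job (p=7,w=5): C=13, w*C=5*13=65
  Job (p=3,w=2): C=16, w*C=2*16=32
  Job (p=4,w=2): C=20, w*C=2*20=40
  Job (p=6,w=1): C=26, w*C=1*26=26
Total weighted completion time = 187

187


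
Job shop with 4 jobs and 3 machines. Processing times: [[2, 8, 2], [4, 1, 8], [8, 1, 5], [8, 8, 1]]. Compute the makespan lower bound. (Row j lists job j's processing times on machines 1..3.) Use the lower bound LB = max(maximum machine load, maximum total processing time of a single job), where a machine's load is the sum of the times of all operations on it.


Machine loads:
  Machine 1: 2 + 4 + 8 + 8 = 22
  Machine 2: 8 + 1 + 1 + 8 = 18
  Machine 3: 2 + 8 + 5 + 1 = 16
Max machine load = 22
Job totals:
  Job 1: 12
  Job 2: 13
  Job 3: 14
  Job 4: 17
Max job total = 17
Lower bound = max(22, 17) = 22

22


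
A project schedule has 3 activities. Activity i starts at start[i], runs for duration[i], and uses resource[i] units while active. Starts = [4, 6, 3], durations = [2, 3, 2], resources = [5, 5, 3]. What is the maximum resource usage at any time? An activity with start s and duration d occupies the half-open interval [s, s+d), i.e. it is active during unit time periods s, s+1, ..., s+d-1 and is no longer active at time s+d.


Each activity i is active on [start_i, start_i + duration_i).
Compute total resource usage per time slot:
  t=0: active resources = [], total = 0
  t=1: active resources = [], total = 0
  t=2: active resources = [], total = 0
  t=3: active resources = [3], total = 3
  t=4: active resources = [5, 3], total = 8
  t=5: active resources = [5], total = 5
  t=6: active resources = [5], total = 5
  t=7: active resources = [5], total = 5
  t=8: active resources = [5], total = 5
Peak resource demand = 8

8


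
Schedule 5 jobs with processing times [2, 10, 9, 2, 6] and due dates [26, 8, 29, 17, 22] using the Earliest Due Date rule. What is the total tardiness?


Sort by due date (EDD order): [(10, 8), (2, 17), (6, 22), (2, 26), (9, 29)]
Compute completion times and tardiness:
  Job 1: p=10, d=8, C=10, tardiness=max(0,10-8)=2
  Job 2: p=2, d=17, C=12, tardiness=max(0,12-17)=0
  Job 3: p=6, d=22, C=18, tardiness=max(0,18-22)=0
  Job 4: p=2, d=26, C=20, tardiness=max(0,20-26)=0
  Job 5: p=9, d=29, C=29, tardiness=max(0,29-29)=0
Total tardiness = 2

2


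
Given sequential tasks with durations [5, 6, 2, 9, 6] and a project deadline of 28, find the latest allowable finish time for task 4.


LF(activity 4) = deadline - sum of successor durations
Successors: activities 5 through 5 with durations [6]
Sum of successor durations = 6
LF = 28 - 6 = 22

22


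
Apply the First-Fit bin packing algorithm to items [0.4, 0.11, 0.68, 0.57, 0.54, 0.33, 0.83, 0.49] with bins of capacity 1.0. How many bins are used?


Place items sequentially using First-Fit:
  Item 0.4 -> new Bin 1
  Item 0.11 -> Bin 1 (now 0.51)
  Item 0.68 -> new Bin 2
  Item 0.57 -> new Bin 3
  Item 0.54 -> new Bin 4
  Item 0.33 -> Bin 1 (now 0.84)
  Item 0.83 -> new Bin 5
  Item 0.49 -> new Bin 6
Total bins used = 6

6


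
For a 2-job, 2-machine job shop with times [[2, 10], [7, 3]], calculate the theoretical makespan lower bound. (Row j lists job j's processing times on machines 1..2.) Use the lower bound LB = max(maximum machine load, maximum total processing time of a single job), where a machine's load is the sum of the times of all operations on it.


Machine loads:
  Machine 1: 2 + 7 = 9
  Machine 2: 10 + 3 = 13
Max machine load = 13
Job totals:
  Job 1: 12
  Job 2: 10
Max job total = 12
Lower bound = max(13, 12) = 13

13


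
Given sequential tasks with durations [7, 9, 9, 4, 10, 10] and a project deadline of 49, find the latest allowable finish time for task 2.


LF(activity 2) = deadline - sum of successor durations
Successors: activities 3 through 6 with durations [9, 4, 10, 10]
Sum of successor durations = 33
LF = 49 - 33 = 16

16


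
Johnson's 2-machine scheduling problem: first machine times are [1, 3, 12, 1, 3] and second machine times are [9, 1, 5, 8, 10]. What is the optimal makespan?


Apply Johnson's rule:
  Group 1 (a <= b): [(1, 1, 9), (4, 1, 8), (5, 3, 10)]
  Group 2 (a > b): [(3, 12, 5), (2, 3, 1)]
Optimal job order: [1, 4, 5, 3, 2]
Schedule:
  Job 1: M1 done at 1, M2 done at 10
  Job 4: M1 done at 2, M2 done at 18
  Job 5: M1 done at 5, M2 done at 28
  Job 3: M1 done at 17, M2 done at 33
  Job 2: M1 done at 20, M2 done at 34
Makespan = 34

34


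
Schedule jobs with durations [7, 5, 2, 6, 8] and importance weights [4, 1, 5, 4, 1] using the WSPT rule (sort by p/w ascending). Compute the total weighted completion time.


Compute p/w ratios and sort ascending (WSPT): [(2, 5), (6, 4), (7, 4), (5, 1), (8, 1)]
Compute weighted completion times:
  Job (p=2,w=5): C=2, w*C=5*2=10
  Job (p=6,w=4): C=8, w*C=4*8=32
  Job (p=7,w=4): C=15, w*C=4*15=60
  Job (p=5,w=1): C=20, w*C=1*20=20
  Job (p=8,w=1): C=28, w*C=1*28=28
Total weighted completion time = 150

150


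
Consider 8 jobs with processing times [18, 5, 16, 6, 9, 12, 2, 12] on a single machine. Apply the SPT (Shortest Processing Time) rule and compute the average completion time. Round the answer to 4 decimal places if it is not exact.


Sort jobs by processing time (SPT order): [2, 5, 6, 9, 12, 12, 16, 18]
Compute completion times sequentially:
  Job 1: processing = 2, completes at 2
  Job 2: processing = 5, completes at 7
  Job 3: processing = 6, completes at 13
  Job 4: processing = 9, completes at 22
  Job 5: processing = 12, completes at 34
  Job 6: processing = 12, completes at 46
  Job 7: processing = 16, completes at 62
  Job 8: processing = 18, completes at 80
Sum of completion times = 266
Average completion time = 266/8 = 33.25

33.25


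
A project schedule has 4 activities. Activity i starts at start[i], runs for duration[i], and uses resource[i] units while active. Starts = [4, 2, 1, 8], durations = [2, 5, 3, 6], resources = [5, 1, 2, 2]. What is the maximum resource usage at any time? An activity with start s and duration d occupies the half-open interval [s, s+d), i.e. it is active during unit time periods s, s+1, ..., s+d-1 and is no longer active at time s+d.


Each activity i is active on [start_i, start_i + duration_i).
Compute total resource usage per time slot:
  t=0: active resources = [], total = 0
  t=1: active resources = [2], total = 2
  t=2: active resources = [1, 2], total = 3
  t=3: active resources = [1, 2], total = 3
  t=4: active resources = [5, 1], total = 6
  t=5: active resources = [5, 1], total = 6
  t=6: active resources = [1], total = 1
  t=7: active resources = [], total = 0
  t=8: active resources = [2], total = 2
  t=9: active resources = [2], total = 2
  t=10: active resources = [2], total = 2
  t=11: active resources = [2], total = 2
  t=12: active resources = [2], total = 2
  t=13: active resources = [2], total = 2
Peak resource demand = 6

6


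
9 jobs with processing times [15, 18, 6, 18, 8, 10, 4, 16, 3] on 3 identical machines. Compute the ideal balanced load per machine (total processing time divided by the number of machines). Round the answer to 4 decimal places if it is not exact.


Total processing time = 15 + 18 + 6 + 18 + 8 + 10 + 4 + 16 + 3 = 98
Number of machines = 3
Ideal balanced load = 98 / 3 = 32.6667

32.6667


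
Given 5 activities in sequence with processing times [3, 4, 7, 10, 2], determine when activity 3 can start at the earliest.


Activity 3 starts after activities 1 through 2 complete.
Predecessor durations: [3, 4]
ES = 3 + 4 = 7

7


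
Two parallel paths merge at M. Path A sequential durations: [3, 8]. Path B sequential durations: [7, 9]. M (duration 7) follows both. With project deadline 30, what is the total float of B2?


Forward pass: ES(B2) = sum of predecessors on chain B = 7
EF = ES + duration = 7 + 9 = 16
Backward pass: LF(M) = deadline = 30; LS(M) = 30 - 7 = 23
LF(B2) = LS(M) - sum(successors on chain B) = 23 - 0 = 23
LS = LF - duration = 23 - 9 = 14
Total float = LS - ES = 14 - 7 = 7

7


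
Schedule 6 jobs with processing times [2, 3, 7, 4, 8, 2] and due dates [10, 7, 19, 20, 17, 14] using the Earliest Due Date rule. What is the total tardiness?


Sort by due date (EDD order): [(3, 7), (2, 10), (2, 14), (8, 17), (7, 19), (4, 20)]
Compute completion times and tardiness:
  Job 1: p=3, d=7, C=3, tardiness=max(0,3-7)=0
  Job 2: p=2, d=10, C=5, tardiness=max(0,5-10)=0
  Job 3: p=2, d=14, C=7, tardiness=max(0,7-14)=0
  Job 4: p=8, d=17, C=15, tardiness=max(0,15-17)=0
  Job 5: p=7, d=19, C=22, tardiness=max(0,22-19)=3
  Job 6: p=4, d=20, C=26, tardiness=max(0,26-20)=6
Total tardiness = 9

9


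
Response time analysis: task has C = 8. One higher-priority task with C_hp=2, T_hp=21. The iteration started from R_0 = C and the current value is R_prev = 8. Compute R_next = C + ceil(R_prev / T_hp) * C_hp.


R_next = C + ceil(R_prev / T_hp) * C_hp
ceil(8 / 21) = ceil(0.381) = 1
Interference = 1 * 2 = 2
R_next = 8 + 2 = 10

10


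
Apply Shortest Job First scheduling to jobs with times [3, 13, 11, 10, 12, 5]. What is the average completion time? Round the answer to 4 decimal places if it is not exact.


SJF order (ascending): [3, 5, 10, 11, 12, 13]
Completion times:
  Job 1: burst=3, C=3
  Job 2: burst=5, C=8
  Job 3: burst=10, C=18
  Job 4: burst=11, C=29
  Job 5: burst=12, C=41
  Job 6: burst=13, C=54
Average completion = 153/6 = 25.5

25.5


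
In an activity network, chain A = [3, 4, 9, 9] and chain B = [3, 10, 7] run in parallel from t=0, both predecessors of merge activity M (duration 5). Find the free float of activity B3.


ES(B3) = sum of predecessors on chain B = 13
EF(B3) = ES + duration = 13 + 7 = 20
Successor of B3 is M. ES(M) = max(sum(A), sum(B)) = max(25, 20) = 25
Free float = ES(successor) - EF(current) = 25 - 20 = 5

5


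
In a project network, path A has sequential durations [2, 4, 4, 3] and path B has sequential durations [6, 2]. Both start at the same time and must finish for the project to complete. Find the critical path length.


Path A total = 2 + 4 + 4 + 3 = 13
Path B total = 6 + 2 = 8
Critical path = longest path = max(13, 8) = 13

13


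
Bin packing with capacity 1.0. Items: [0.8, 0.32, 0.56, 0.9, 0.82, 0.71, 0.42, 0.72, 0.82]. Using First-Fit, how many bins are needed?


Place items sequentially using First-Fit:
  Item 0.8 -> new Bin 1
  Item 0.32 -> new Bin 2
  Item 0.56 -> Bin 2 (now 0.88)
  Item 0.9 -> new Bin 3
  Item 0.82 -> new Bin 4
  Item 0.71 -> new Bin 5
  Item 0.42 -> new Bin 6
  Item 0.72 -> new Bin 7
  Item 0.82 -> new Bin 8
Total bins used = 8

8


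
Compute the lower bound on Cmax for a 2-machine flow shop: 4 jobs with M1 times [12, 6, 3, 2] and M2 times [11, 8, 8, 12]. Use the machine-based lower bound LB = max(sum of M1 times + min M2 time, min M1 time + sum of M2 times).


LB1 = sum(M1 times) + min(M2 times) = 23 + 8 = 31
LB2 = min(M1 times) + sum(M2 times) = 2 + 39 = 41
Lower bound = max(LB1, LB2) = max(31, 41) = 41

41


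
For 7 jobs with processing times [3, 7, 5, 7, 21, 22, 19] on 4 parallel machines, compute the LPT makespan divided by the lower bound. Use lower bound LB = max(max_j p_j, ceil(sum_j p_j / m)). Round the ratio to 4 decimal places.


LPT order: [22, 21, 19, 7, 7, 5, 3]
Machine loads after assignment: [22, 21, 22, 19]
LPT makespan = 22
Lower bound = max(max_job, ceil(total/4)) = max(22, 21) = 22
Ratio = 22 / 22 = 1.0

1.0


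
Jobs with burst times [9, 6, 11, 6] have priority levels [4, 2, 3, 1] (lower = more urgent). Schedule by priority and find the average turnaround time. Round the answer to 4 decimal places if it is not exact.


Sort by priority (ascending = highest first):
Order: [(1, 6), (2, 6), (3, 11), (4, 9)]
Completion times:
  Priority 1, burst=6, C=6
  Priority 2, burst=6, C=12
  Priority 3, burst=11, C=23
  Priority 4, burst=9, C=32
Average turnaround = 73/4 = 18.25

18.25


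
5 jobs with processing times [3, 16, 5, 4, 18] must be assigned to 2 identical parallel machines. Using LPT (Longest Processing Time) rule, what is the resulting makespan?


Sort jobs in decreasing order (LPT): [18, 16, 5, 4, 3]
Assign each job to the least loaded machine:
  Machine 1: jobs [18, 4], load = 22
  Machine 2: jobs [16, 5, 3], load = 24
Makespan = max load = 24

24


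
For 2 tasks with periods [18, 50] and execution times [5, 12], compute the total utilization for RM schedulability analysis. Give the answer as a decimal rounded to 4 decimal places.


Compute individual utilizations (exact fractions):
  Task 1: C/T = 5/18 (approx. 0.2778)
  Task 2: C/T = 12/50 = 6/25 (approx. 0.24)
Total utilization U = 5/18 + 6/25 = 233/450
Rounded to 4 decimal places: U = 0.5178
RM (Liu & Layland) bound for 2 tasks = 0.828427; compare with U = 233/450 (approx. 0.517778)
U <= bound, so schedulable by RM sufficient condition.

0.5178


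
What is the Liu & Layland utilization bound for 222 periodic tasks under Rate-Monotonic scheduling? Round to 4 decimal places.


Compute 2^(1/222) = 1.0031271640
Subtract 1: 1.0031271640 - 1 = 0.0031271640
Multiply by n: 222 * 0.0031271640 = 0.6942304080
Round to 4 dp: 0.6942

0.6942


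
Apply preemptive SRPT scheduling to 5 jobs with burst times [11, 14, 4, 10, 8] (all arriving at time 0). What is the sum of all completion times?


Since all jobs arrive at t=0, SRPT equals SPT ordering.
SPT order: [4, 8, 10, 11, 14]
Completion times:
  Job 1: p=4, C=4
  Job 2: p=8, C=12
  Job 3: p=10, C=22
  Job 4: p=11, C=33
  Job 5: p=14, C=47
Total completion time = 4 + 12 + 22 + 33 + 47 = 118

118


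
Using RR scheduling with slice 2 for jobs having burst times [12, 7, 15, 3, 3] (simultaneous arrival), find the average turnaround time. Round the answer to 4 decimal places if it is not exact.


Time quantum = 2
Execution trace:
  J1 runs 2 units, time = 2
  J2 runs 2 units, time = 4
  J3 runs 2 units, time = 6
  J4 runs 2 units, time = 8
  J5 runs 2 units, time = 10
  J1 runs 2 units, time = 12
  J2 runs 2 units, time = 14
  J3 runs 2 units, time = 16
  J4 runs 1 units, time = 17
  J5 runs 1 units, time = 18
  J1 runs 2 units, time = 20
  J2 runs 2 units, time = 22
  J3 runs 2 units, time = 24
  J1 runs 2 units, time = 26
  J2 runs 1 units, time = 27
  J3 runs 2 units, time = 29
  J1 runs 2 units, time = 31
  J3 runs 2 units, time = 33
  J1 runs 2 units, time = 35
  J3 runs 2 units, time = 37
  J3 runs 2 units, time = 39
  J3 runs 1 units, time = 40
Finish times: [35, 27, 40, 17, 18]
Average turnaround = 137/5 = 27.4

27.4


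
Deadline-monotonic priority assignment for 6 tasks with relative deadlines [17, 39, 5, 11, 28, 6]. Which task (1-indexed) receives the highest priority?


Sort tasks by relative deadline (ascending):
  Task 3: deadline = 5
  Task 6: deadline = 6
  Task 4: deadline = 11
  Task 1: deadline = 17
  Task 5: deadline = 28
  Task 2: deadline = 39
Priority order (highest first): [3, 6, 4, 1, 5, 2]
Highest priority task = 3

3


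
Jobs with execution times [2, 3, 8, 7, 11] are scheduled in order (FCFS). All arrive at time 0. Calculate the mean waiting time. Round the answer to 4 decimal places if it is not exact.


FCFS order (as given): [2, 3, 8, 7, 11]
Waiting times:
  Job 1: wait = 0
  Job 2: wait = 2
  Job 3: wait = 5
  Job 4: wait = 13
  Job 5: wait = 20
Sum of waiting times = 40
Average waiting time = 40/5 = 8.0

8.0


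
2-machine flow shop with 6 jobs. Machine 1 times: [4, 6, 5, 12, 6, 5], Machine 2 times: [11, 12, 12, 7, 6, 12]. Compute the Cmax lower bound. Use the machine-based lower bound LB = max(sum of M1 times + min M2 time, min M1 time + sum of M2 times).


LB1 = sum(M1 times) + min(M2 times) = 38 + 6 = 44
LB2 = min(M1 times) + sum(M2 times) = 4 + 60 = 64
Lower bound = max(LB1, LB2) = max(44, 64) = 64

64


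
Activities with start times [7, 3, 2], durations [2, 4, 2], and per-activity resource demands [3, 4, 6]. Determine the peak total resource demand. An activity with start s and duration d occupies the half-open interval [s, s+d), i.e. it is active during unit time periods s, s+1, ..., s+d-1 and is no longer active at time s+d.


Each activity i is active on [start_i, start_i + duration_i).
Compute total resource usage per time slot:
  t=0: active resources = [], total = 0
  t=1: active resources = [], total = 0
  t=2: active resources = [6], total = 6
  t=3: active resources = [4, 6], total = 10
  t=4: active resources = [4], total = 4
  t=5: active resources = [4], total = 4
  t=6: active resources = [4], total = 4
  t=7: active resources = [3], total = 3
  t=8: active resources = [3], total = 3
Peak resource demand = 10

10


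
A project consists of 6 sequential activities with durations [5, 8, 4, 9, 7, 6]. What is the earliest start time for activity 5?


Activity 5 starts after activities 1 through 4 complete.
Predecessor durations: [5, 8, 4, 9]
ES = 5 + 8 + 4 + 9 = 26

26


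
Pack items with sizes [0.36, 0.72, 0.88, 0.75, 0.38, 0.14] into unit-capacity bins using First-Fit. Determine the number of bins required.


Place items sequentially using First-Fit:
  Item 0.36 -> new Bin 1
  Item 0.72 -> new Bin 2
  Item 0.88 -> new Bin 3
  Item 0.75 -> new Bin 4
  Item 0.38 -> Bin 1 (now 0.74)
  Item 0.14 -> Bin 1 (now 0.88)
Total bins used = 4

4


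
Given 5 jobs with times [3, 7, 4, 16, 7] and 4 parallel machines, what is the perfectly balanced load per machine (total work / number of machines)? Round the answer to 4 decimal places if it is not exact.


Total processing time = 3 + 7 + 4 + 16 + 7 = 37
Number of machines = 4
Ideal balanced load = 37 / 4 = 9.25

9.25


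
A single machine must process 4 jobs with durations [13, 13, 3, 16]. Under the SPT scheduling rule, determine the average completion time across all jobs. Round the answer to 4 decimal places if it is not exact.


Sort jobs by processing time (SPT order): [3, 13, 13, 16]
Compute completion times sequentially:
  Job 1: processing = 3, completes at 3
  Job 2: processing = 13, completes at 16
  Job 3: processing = 13, completes at 29
  Job 4: processing = 16, completes at 45
Sum of completion times = 93
Average completion time = 93/4 = 23.25

23.25


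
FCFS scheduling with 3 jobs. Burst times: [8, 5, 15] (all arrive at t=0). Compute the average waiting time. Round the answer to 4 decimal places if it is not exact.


FCFS order (as given): [8, 5, 15]
Waiting times:
  Job 1: wait = 0
  Job 2: wait = 8
  Job 3: wait = 13
Sum of waiting times = 21
Average waiting time = 21/3 = 7.0

7.0


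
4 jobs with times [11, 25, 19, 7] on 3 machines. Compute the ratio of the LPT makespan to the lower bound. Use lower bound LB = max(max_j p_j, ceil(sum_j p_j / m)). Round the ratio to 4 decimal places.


LPT order: [25, 19, 11, 7]
Machine loads after assignment: [25, 19, 18]
LPT makespan = 25
Lower bound = max(max_job, ceil(total/3)) = max(25, 21) = 25
Ratio = 25 / 25 = 1.0

1.0


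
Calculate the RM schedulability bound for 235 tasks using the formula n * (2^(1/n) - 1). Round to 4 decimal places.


Compute 2^(1/235) = 1.0029539167
Subtract 1: 1.0029539167 - 1 = 0.0029539167
Multiply by n: 235 * 0.0029539167 = 0.6941704245
Round to 4 dp: 0.6942

0.6942


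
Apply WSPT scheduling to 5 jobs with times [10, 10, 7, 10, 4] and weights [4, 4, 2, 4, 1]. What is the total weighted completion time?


Compute p/w ratios and sort ascending (WSPT): [(10, 4), (10, 4), (10, 4), (7, 2), (4, 1)]
Compute weighted completion times:
  Job (p=10,w=4): C=10, w*C=4*10=40
  Job (p=10,w=4): C=20, w*C=4*20=80
  Job (p=10,w=4): C=30, w*C=4*30=120
  Job (p=7,w=2): C=37, w*C=2*37=74
  Job (p=4,w=1): C=41, w*C=1*41=41
Total weighted completion time = 355

355


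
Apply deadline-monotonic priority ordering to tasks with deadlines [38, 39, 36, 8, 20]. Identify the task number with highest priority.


Sort tasks by relative deadline (ascending):
  Task 4: deadline = 8
  Task 5: deadline = 20
  Task 3: deadline = 36
  Task 1: deadline = 38
  Task 2: deadline = 39
Priority order (highest first): [4, 5, 3, 1, 2]
Highest priority task = 4

4


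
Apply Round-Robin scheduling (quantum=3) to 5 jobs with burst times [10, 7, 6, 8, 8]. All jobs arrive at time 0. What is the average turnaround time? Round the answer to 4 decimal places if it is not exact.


Time quantum = 3
Execution trace:
  J1 runs 3 units, time = 3
  J2 runs 3 units, time = 6
  J3 runs 3 units, time = 9
  J4 runs 3 units, time = 12
  J5 runs 3 units, time = 15
  J1 runs 3 units, time = 18
  J2 runs 3 units, time = 21
  J3 runs 3 units, time = 24
  J4 runs 3 units, time = 27
  J5 runs 3 units, time = 30
  J1 runs 3 units, time = 33
  J2 runs 1 units, time = 34
  J4 runs 2 units, time = 36
  J5 runs 2 units, time = 38
  J1 runs 1 units, time = 39
Finish times: [39, 34, 24, 36, 38]
Average turnaround = 171/5 = 34.2

34.2


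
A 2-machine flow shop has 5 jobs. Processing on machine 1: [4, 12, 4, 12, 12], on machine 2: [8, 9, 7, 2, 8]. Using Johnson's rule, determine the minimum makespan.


Apply Johnson's rule:
  Group 1 (a <= b): [(1, 4, 8), (3, 4, 7)]
  Group 2 (a > b): [(2, 12, 9), (5, 12, 8), (4, 12, 2)]
Optimal job order: [1, 3, 2, 5, 4]
Schedule:
  Job 1: M1 done at 4, M2 done at 12
  Job 3: M1 done at 8, M2 done at 19
  Job 2: M1 done at 20, M2 done at 29
  Job 5: M1 done at 32, M2 done at 40
  Job 4: M1 done at 44, M2 done at 46
Makespan = 46

46


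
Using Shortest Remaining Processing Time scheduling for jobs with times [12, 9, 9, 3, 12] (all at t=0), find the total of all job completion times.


Since all jobs arrive at t=0, SRPT equals SPT ordering.
SPT order: [3, 9, 9, 12, 12]
Completion times:
  Job 1: p=3, C=3
  Job 2: p=9, C=12
  Job 3: p=9, C=21
  Job 4: p=12, C=33
  Job 5: p=12, C=45
Total completion time = 3 + 12 + 21 + 33 + 45 = 114

114


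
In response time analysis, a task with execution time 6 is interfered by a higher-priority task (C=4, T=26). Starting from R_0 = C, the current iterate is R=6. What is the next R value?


R_next = C + ceil(R_prev / T_hp) * C_hp
ceil(6 / 26) = ceil(0.2308) = 1
Interference = 1 * 4 = 4
R_next = 6 + 4 = 10

10


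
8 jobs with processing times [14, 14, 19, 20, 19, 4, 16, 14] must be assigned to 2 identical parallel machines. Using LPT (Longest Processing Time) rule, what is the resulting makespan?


Sort jobs in decreasing order (LPT): [20, 19, 19, 16, 14, 14, 14, 4]
Assign each job to the least loaded machine:
  Machine 1: jobs [20, 16, 14, 14], load = 64
  Machine 2: jobs [19, 19, 14, 4], load = 56
Makespan = max load = 64

64


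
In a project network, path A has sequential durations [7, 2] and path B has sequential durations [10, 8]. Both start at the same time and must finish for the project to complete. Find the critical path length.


Path A total = 7 + 2 = 9
Path B total = 10 + 8 = 18
Critical path = longest path = max(9, 18) = 18

18


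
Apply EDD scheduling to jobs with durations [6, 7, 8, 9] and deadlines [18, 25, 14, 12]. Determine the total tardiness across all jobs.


Sort by due date (EDD order): [(9, 12), (8, 14), (6, 18), (7, 25)]
Compute completion times and tardiness:
  Job 1: p=9, d=12, C=9, tardiness=max(0,9-12)=0
  Job 2: p=8, d=14, C=17, tardiness=max(0,17-14)=3
  Job 3: p=6, d=18, C=23, tardiness=max(0,23-18)=5
  Job 4: p=7, d=25, C=30, tardiness=max(0,30-25)=5
Total tardiness = 13

13


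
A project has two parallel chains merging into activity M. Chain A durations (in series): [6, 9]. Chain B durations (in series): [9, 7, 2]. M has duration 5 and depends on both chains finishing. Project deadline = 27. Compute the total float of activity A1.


Forward pass: ES(A1) = sum of predecessors on chain A = 0
EF = ES + duration = 0 + 6 = 6
Backward pass: LF(M) = deadline = 27; LS(M) = 27 - 5 = 22
LF(A1) = LS(M) - sum(successors on chain A) = 22 - 9 = 13
LS = LF - duration = 13 - 6 = 7
Total float = LS - ES = 7 - 0 = 7

7


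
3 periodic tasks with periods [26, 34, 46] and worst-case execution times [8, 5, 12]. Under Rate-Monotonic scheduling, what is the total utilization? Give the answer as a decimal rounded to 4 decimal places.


Compute individual utilizations (exact fractions):
  Task 1: C/T = 8/26 = 4/13 (approx. 0.3077)
  Task 2: C/T = 5/34 (approx. 0.1471)
  Task 3: C/T = 12/46 = 6/23 (approx. 0.2609)
Total utilization U = 4/13 + 5/34 + 6/23 = 7275/10166
Rounded to 4 decimal places: U = 0.7156
RM (Liu & Layland) bound for 3 tasks = 0.779763; compare with U = 7275/10166 (approx. 0.715621)
U <= bound, so schedulable by RM sufficient condition.

0.7156


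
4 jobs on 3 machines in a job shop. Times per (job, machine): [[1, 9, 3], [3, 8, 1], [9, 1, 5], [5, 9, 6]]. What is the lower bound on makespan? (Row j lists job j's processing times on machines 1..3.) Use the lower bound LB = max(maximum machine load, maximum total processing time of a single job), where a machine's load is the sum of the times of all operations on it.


Machine loads:
  Machine 1: 1 + 3 + 9 + 5 = 18
  Machine 2: 9 + 8 + 1 + 9 = 27
  Machine 3: 3 + 1 + 5 + 6 = 15
Max machine load = 27
Job totals:
  Job 1: 13
  Job 2: 12
  Job 3: 15
  Job 4: 20
Max job total = 20
Lower bound = max(27, 20) = 27

27


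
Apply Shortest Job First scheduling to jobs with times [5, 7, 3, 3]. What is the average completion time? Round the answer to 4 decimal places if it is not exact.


SJF order (ascending): [3, 3, 5, 7]
Completion times:
  Job 1: burst=3, C=3
  Job 2: burst=3, C=6
  Job 3: burst=5, C=11
  Job 4: burst=7, C=18
Average completion = 38/4 = 9.5

9.5


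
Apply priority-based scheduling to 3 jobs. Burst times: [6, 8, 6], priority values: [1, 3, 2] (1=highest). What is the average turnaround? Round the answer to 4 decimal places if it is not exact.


Sort by priority (ascending = highest first):
Order: [(1, 6), (2, 6), (3, 8)]
Completion times:
  Priority 1, burst=6, C=6
  Priority 2, burst=6, C=12
  Priority 3, burst=8, C=20
Average turnaround = 38/3 = 12.6667

12.6667


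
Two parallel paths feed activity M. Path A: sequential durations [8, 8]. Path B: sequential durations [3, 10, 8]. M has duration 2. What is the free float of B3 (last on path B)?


ES(B3) = sum of predecessors on chain B = 13
EF(B3) = ES + duration = 13 + 8 = 21
Successor of B3 is M. ES(M) = max(sum(A), sum(B)) = max(16, 21) = 21
Free float = ES(successor) - EF(current) = 21 - 21 = 0

0


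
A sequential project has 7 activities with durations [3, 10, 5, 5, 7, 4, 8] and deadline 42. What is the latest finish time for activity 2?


LF(activity 2) = deadline - sum of successor durations
Successors: activities 3 through 7 with durations [5, 5, 7, 4, 8]
Sum of successor durations = 29
LF = 42 - 29 = 13

13


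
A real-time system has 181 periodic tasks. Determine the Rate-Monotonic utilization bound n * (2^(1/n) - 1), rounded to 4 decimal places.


Compute 2^(1/181) = 1.0038368845
Subtract 1: 1.0038368845 - 1 = 0.0038368845
Multiply by n: 181 * 0.0038368845 = 0.6944760945
Round to 4 dp: 0.6945

0.6945


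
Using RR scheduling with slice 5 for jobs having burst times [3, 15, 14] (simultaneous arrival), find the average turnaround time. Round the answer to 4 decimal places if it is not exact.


Time quantum = 5
Execution trace:
  J1 runs 3 units, time = 3
  J2 runs 5 units, time = 8
  J3 runs 5 units, time = 13
  J2 runs 5 units, time = 18
  J3 runs 5 units, time = 23
  J2 runs 5 units, time = 28
  J3 runs 4 units, time = 32
Finish times: [3, 28, 32]
Average turnaround = 63/3 = 21.0

21.0


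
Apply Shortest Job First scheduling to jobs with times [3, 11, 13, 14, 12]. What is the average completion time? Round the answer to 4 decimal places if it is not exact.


SJF order (ascending): [3, 11, 12, 13, 14]
Completion times:
  Job 1: burst=3, C=3
  Job 2: burst=11, C=14
  Job 3: burst=12, C=26
  Job 4: burst=13, C=39
  Job 5: burst=14, C=53
Average completion = 135/5 = 27.0

27.0


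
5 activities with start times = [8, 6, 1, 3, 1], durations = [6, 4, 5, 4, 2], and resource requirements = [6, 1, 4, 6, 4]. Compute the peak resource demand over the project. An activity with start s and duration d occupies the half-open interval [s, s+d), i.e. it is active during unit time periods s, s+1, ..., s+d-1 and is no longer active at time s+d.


Each activity i is active on [start_i, start_i + duration_i).
Compute total resource usage per time slot:
  t=0: active resources = [], total = 0
  t=1: active resources = [4, 4], total = 8
  t=2: active resources = [4, 4], total = 8
  t=3: active resources = [4, 6], total = 10
  t=4: active resources = [4, 6], total = 10
  t=5: active resources = [4, 6], total = 10
  t=6: active resources = [1, 6], total = 7
  t=7: active resources = [1], total = 1
  t=8: active resources = [6, 1], total = 7
  t=9: active resources = [6, 1], total = 7
  t=10: active resources = [6], total = 6
  t=11: active resources = [6], total = 6
  t=12: active resources = [6], total = 6
  t=13: active resources = [6], total = 6
Peak resource demand = 10

10


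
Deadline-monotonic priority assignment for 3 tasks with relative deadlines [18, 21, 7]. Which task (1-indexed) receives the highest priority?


Sort tasks by relative deadline (ascending):
  Task 3: deadline = 7
  Task 1: deadline = 18
  Task 2: deadline = 21
Priority order (highest first): [3, 1, 2]
Highest priority task = 3

3


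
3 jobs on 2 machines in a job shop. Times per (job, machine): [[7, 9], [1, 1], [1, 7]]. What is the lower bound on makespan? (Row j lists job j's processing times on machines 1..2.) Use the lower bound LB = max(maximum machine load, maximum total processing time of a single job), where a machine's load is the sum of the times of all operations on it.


Machine loads:
  Machine 1: 7 + 1 + 1 = 9
  Machine 2: 9 + 1 + 7 = 17
Max machine load = 17
Job totals:
  Job 1: 16
  Job 2: 2
  Job 3: 8
Max job total = 16
Lower bound = max(17, 16) = 17

17


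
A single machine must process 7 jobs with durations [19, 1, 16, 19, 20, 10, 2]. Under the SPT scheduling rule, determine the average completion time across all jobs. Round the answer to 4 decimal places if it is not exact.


Sort jobs by processing time (SPT order): [1, 2, 10, 16, 19, 19, 20]
Compute completion times sequentially:
  Job 1: processing = 1, completes at 1
  Job 2: processing = 2, completes at 3
  Job 3: processing = 10, completes at 13
  Job 4: processing = 16, completes at 29
  Job 5: processing = 19, completes at 48
  Job 6: processing = 19, completes at 67
  Job 7: processing = 20, completes at 87
Sum of completion times = 248
Average completion time = 248/7 = 35.4286

35.4286


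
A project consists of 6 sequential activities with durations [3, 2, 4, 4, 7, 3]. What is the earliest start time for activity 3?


Activity 3 starts after activities 1 through 2 complete.
Predecessor durations: [3, 2]
ES = 3 + 2 = 5

5


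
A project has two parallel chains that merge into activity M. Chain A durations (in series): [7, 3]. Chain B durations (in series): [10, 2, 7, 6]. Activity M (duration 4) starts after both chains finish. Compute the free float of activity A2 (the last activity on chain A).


ES(A2) = sum of predecessors on chain A = 7
EF(A2) = ES + duration = 7 + 3 = 10
Successor of A2 is M. ES(M) = max(sum(A), sum(B)) = max(10, 25) = 25
Free float = ES(successor) - EF(current) = 25 - 10 = 15

15


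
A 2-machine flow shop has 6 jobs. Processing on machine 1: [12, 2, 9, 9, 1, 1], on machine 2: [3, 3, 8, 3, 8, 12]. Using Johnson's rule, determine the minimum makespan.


Apply Johnson's rule:
  Group 1 (a <= b): [(5, 1, 8), (6, 1, 12), (2, 2, 3)]
  Group 2 (a > b): [(3, 9, 8), (1, 12, 3), (4, 9, 3)]
Optimal job order: [5, 6, 2, 3, 1, 4]
Schedule:
  Job 5: M1 done at 1, M2 done at 9
  Job 6: M1 done at 2, M2 done at 21
  Job 2: M1 done at 4, M2 done at 24
  Job 3: M1 done at 13, M2 done at 32
  Job 1: M1 done at 25, M2 done at 35
  Job 4: M1 done at 34, M2 done at 38
Makespan = 38

38


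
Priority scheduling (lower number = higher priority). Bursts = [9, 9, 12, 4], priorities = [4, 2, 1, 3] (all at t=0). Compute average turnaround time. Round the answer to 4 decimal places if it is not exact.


Sort by priority (ascending = highest first):
Order: [(1, 12), (2, 9), (3, 4), (4, 9)]
Completion times:
  Priority 1, burst=12, C=12
  Priority 2, burst=9, C=21
  Priority 3, burst=4, C=25
  Priority 4, burst=9, C=34
Average turnaround = 92/4 = 23.0

23.0
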